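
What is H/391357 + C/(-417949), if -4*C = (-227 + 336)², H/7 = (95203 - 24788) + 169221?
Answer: 2809007256309/654269067172 ≈ 4.2934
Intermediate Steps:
H = 1677452 (H = 7*((95203 - 24788) + 169221) = 7*(70415 + 169221) = 7*239636 = 1677452)
C = -11881/4 (C = -(-227 + 336)²/4 = -¼*109² = -¼*11881 = -11881/4 ≈ -2970.3)
H/391357 + C/(-417949) = 1677452/391357 - 11881/4/(-417949) = 1677452*(1/391357) - 11881/4*(-1/417949) = 1677452/391357 + 11881/1671796 = 2809007256309/654269067172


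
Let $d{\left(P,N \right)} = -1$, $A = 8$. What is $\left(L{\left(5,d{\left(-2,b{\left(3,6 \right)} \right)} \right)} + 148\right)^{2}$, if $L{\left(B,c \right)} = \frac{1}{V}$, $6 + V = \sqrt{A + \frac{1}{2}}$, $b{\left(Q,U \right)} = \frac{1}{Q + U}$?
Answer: $\frac{66064418}{3025} - \frac{16256 \sqrt{34}}{3025} \approx 21808.0$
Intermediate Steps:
$V = -6 + \frac{\sqrt{34}}{2}$ ($V = -6 + \sqrt{8 + \frac{1}{2}} = -6 + \sqrt{\frac{17}{2}} = -6 + \frac{\sqrt{34}}{2} \approx -3.0845$)
$L{\left(B,c \right)} = \frac{1}{-6 + \frac{\sqrt{34}}{2}}$
$\left(L{\left(5,d{\left(-2,b{\left(3,6 \right)} \right)} \right)} + 148\right)^{2} = \left(\left(- \frac{12}{55} - \frac{\sqrt{34}}{55}\right) + 148\right)^{2} = \left(\frac{8128}{55} - \frac{\sqrt{34}}{55}\right)^{2}$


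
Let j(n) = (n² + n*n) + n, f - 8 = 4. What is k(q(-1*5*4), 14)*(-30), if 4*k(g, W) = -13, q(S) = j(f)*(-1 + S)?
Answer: 195/2 ≈ 97.500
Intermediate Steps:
f = 12 (f = 8 + 4 = 12)
j(n) = n + 2*n² (j(n) = (n² + n²) + n = 2*n² + n = n + 2*n²)
q(S) = -300 + 300*S (q(S) = (12*(1 + 2*12))*(-1 + S) = (12*(1 + 24))*(-1 + S) = (12*25)*(-1 + S) = 300*(-1 + S) = -300 + 300*S)
k(g, W) = -13/4 (k(g, W) = (¼)*(-13) = -13/4)
k(q(-1*5*4), 14)*(-30) = -13/4*(-30) = 195/2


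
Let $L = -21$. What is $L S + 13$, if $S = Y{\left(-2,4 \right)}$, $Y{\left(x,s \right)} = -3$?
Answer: $76$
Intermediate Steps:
$S = -3$
$L S + 13 = \left(-21\right) \left(-3\right) + 13 = 63 + 13 = 76$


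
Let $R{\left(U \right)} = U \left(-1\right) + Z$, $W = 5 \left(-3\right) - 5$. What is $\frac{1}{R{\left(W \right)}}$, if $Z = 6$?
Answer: $\frac{1}{26} \approx 0.038462$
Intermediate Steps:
$W = -20$ ($W = -15 - 5 = -20$)
$R{\left(U \right)} = 6 - U$ ($R{\left(U \right)} = U \left(-1\right) + 6 = - U + 6 = 6 - U$)
$\frac{1}{R{\left(W \right)}} = \frac{1}{6 - -20} = \frac{1}{6 + 20} = \frac{1}{26}$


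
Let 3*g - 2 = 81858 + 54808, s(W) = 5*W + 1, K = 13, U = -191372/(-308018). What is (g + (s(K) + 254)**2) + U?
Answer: 22786651290/154009 ≈ 1.4796e+5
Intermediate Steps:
U = 95686/154009 (U = -191372*(-1/308018) = 95686/154009 ≈ 0.62130)
s(W) = 1 + 5*W
g = 45556 (g = 2/3 + (81858 + 54808)/3 = 2/3 + (1/3)*136666 = 2/3 + 136666/3 = 45556)
(g + (s(K) + 254)**2) + U = (45556 + ((1 + 5*13) + 254)**2) + 95686/154009 = (45556 + ((1 + 65) + 254)**2) + 95686/154009 = (45556 + (66 + 254)**2) + 95686/154009 = (45556 + 320**2) + 95686/154009 = (45556 + 102400) + 95686/154009 = 147956 + 95686/154009 = 22786651290/154009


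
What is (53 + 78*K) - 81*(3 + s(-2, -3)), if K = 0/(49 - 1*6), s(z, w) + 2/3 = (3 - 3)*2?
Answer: -136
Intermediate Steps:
s(z, w) = -⅔ (s(z, w) = -⅔ + (3 - 3)*2 = -⅔ + 0*2 = -⅔ + 0 = -⅔)
K = 0 (K = 0/(49 - 6) = 0/43 = 0*(1/43) = 0)
(53 + 78*K) - 81*(3 + s(-2, -3)) = (53 + 78*0) - 81*(3 - ⅔) = (53 + 0) - 81*7/3 = 53 - 1*189 = 53 - 189 = -136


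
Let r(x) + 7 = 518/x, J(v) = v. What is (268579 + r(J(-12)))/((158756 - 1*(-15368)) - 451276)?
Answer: -1611173/1662912 ≈ -0.96889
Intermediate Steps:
r(x) = -7 + 518/x
(268579 + r(J(-12)))/((158756 - 1*(-15368)) - 451276) = (268579 + (-7 + 518/(-12)))/((158756 - 1*(-15368)) - 451276) = (268579 + (-7 + 518*(-1/12)))/((158756 + 15368) - 451276) = (268579 + (-7 - 259/6))/(174124 - 451276) = (268579 - 301/6)/(-277152) = (1611173/6)*(-1/277152) = -1611173/1662912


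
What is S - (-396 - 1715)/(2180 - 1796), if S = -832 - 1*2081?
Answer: -1116481/384 ≈ -2907.5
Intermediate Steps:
S = -2913 (S = -832 - 2081 = -2913)
S - (-396 - 1715)/(2180 - 1796) = -2913 - (-396 - 1715)/(2180 - 1796) = -2913 - (-2111)/384 = -2913 - 1*(-2111/384) = -2913 + 2111/384 = -1116481/384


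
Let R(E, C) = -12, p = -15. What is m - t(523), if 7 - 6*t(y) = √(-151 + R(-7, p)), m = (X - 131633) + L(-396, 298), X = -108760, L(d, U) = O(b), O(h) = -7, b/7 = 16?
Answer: -1442407/6 + I*√163/6 ≈ -2.404e+5 + 2.1279*I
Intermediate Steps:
b = 112 (b = 7*16 = 112)
L(d, U) = -7
m = -240400 (m = (-108760 - 131633) - 7 = -240393 - 7 = -240400)
t(y) = 7/6 - I*√163/6 (t(y) = 7/6 - √(-151 - 12)/6 = 7/6 - I*√163/6)
m - t(523) = -240400 - (7/6 - I*√163/6) = -240400 + (-7/6 + I*√163/6) = -1442407/6 + I*√163/6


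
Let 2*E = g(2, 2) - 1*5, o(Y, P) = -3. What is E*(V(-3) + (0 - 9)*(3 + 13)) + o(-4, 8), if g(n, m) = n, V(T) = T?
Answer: 435/2 ≈ 217.50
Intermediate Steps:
E = -3/2 (E = (2 - 1*5)/2 = (2 - 5)/2 = (½)*(-3) = -3/2 ≈ -1.5000)
E*(V(-3) + (0 - 9)*(3 + 13)) + o(-4, 8) = -3*(-3 + (0 - 9)*(3 + 13))/2 - 3 = -3*(-3 - 9*16)/2 - 3 = -3*(-3 - 144)/2 - 3 = -3/2*(-147) - 3 = 441/2 - 3 = 435/2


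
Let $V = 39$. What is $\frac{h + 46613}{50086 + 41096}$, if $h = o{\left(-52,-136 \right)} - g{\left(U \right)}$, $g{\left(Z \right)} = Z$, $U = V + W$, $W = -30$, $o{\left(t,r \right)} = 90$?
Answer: $\frac{23347}{45591} \approx 0.5121$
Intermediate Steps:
$U = 9$ ($U = 39 - 30 = 9$)
$h = 81$ ($h = 90 - 9 = 81$)
$\frac{h + 46613}{50086 + 41096} = \frac{81 + 46613}{50086 + 41096} = \frac{46694}{91182} = 46694 \cdot \frac{1}{91182} = \frac{23347}{45591}$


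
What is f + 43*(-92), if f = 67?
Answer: -3889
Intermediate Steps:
f + 43*(-92) = 67 + 43*(-92) = 67 - 3956 = -3889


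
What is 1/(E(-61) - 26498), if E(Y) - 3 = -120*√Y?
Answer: I/(5*(-5299*I + 24*√61)) ≈ -3.7696e-5 + 1.3334e-6*I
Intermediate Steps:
E(Y) = 3 - 120*√Y
1/(E(-61) - 26498) = 1/((3 - 120*I*√61) - 26498) = 1/(-26495 - 120*I*√61)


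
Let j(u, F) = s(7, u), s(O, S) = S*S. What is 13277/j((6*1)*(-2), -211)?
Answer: 13277/144 ≈ 92.201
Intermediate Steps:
s(O, S) = S**2
j(u, F) = u**2
13277/j((6*1)*(-2), -211) = 13277/(((6*1)*(-2))**2) = 13277/((6*(-2))**2) = 13277/((-12)**2) = 13277/144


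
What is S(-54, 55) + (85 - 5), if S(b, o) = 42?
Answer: 122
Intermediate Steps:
S(-54, 55) + (85 - 5) = 42 + (85 - 5) = 42 + 80 = 122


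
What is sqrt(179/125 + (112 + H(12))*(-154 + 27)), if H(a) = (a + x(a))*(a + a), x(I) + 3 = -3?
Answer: I*sqrt(20319105)/25 ≈ 180.31*I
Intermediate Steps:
x(I) = -6 (x(I) = -3 - 3 = -6)
H(a) = 2*a*(-6 + a) (H(a) = (a - 6)*(a + a) = (-6 + a)*(2*a) = 2*a*(-6 + a))
sqrt(179/125 + (112 + H(12))*(-154 + 27)) = sqrt(179/125 + (112 + 2*12*(-6 + 12))*(-154 + 27)) = sqrt(179*(1/125) + (112 + 2*12*6)*(-127)) = sqrt(179/125 + (112 + 144)*(-127)) = sqrt(179/125 + 256*(-127)) = sqrt(179/125 - 32512) = sqrt(-4063821/125) = I*sqrt(20319105)/25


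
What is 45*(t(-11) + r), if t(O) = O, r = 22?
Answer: 495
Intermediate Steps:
45*(t(-11) + r) = 45*(-11 + 22) = 45*11 = 495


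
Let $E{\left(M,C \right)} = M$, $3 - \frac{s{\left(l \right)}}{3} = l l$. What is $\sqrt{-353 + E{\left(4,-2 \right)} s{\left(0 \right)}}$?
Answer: $i \sqrt{317} \approx 17.805 i$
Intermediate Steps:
$s{\left(l \right)} = 9 - 3 l^{2}$ ($s{\left(l \right)} = 9 - 3 l l = 9 - 3 l^{2}$)
$\sqrt{-353 + E{\left(4,-2 \right)} s{\left(0 \right)}} = \sqrt{-353 + 4 \left(9 - 3 \cdot 0^{2}\right)} = \sqrt{-353 + 4 \left(9 - 0\right)} = \sqrt{-353 + 4 \left(9 + 0\right)} = \sqrt{-353 + 4 \cdot 9} = \sqrt{-353 + 36} = \sqrt{-317} = i \sqrt{317}$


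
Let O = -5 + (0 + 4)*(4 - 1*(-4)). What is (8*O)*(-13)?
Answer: -2808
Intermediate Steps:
O = 27 (O = -5 + 4*(4 + 4) = -5 + 4*8 = -5 + 32 = 27)
(8*O)*(-13) = (8*27)*(-13) = 216*(-13) = -2808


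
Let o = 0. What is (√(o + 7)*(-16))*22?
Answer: -352*√7 ≈ -931.30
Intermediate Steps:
(√(o + 7)*(-16))*22 = (√(0 + 7)*(-16))*22 = (√7*(-16))*22 = -16*√7*22 = -352*√7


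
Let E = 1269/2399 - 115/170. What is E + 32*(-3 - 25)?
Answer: -73095167/81566 ≈ -896.15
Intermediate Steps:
E = -12031/81566 (E = 1269*(1/2399) - 115*1/170 = 1269/2399 - 23/34 = -12031/81566 ≈ -0.14750)
E + 32*(-3 - 25) = -12031/81566 + 32*(-3 - 25) = -12031/81566 + 32*(-28) = -12031/81566 - 896 = -73095167/81566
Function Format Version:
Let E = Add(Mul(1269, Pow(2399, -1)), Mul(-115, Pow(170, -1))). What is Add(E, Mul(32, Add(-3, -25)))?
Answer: Rational(-73095167, 81566) ≈ -896.15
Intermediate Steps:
E = Rational(-12031, 81566) (E = Add(Mul(1269, Rational(1, 2399)), Mul(-115, Rational(1, 170))) = Add(Rational(1269, 2399), Rational(-23, 34)) = Rational(-12031, 81566) ≈ -0.14750)
Add(E, Mul(32, Add(-3, -25))) = Add(Rational(-12031, 81566), Mul(32, Add(-3, -25))) = Add(Rational(-12031, 81566), Mul(32, -28)) = Add(Rational(-12031, 81566), -896) = Rational(-73095167, 81566)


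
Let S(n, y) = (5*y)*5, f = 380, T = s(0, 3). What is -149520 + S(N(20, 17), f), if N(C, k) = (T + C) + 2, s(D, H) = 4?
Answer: -140020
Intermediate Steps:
T = 4
N(C, k) = 6 + C (N(C, k) = (4 + C) + 2 = 6 + C)
S(n, y) = 25*y
-149520 + S(N(20, 17), f) = -149520 + 25*380 = -149520 + 9500 = -140020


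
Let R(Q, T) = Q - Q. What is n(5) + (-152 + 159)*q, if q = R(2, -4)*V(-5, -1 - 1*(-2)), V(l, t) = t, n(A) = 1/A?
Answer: ⅕ ≈ 0.20000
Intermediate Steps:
R(Q, T) = 0
q = 0 (q = 0*(-1 - 1*(-2)) = 0*(-1 + 2) = 0*1 = 0)
n(5) + (-152 + 159)*q = 1/5 + (-152 + 159)*0 = ⅕ + 7*0 = ⅕ + 0 = ⅕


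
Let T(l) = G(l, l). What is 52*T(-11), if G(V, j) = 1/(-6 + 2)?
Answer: -13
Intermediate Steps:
G(V, j) = -¼ (G(V, j) = 1/(-4) = -¼)
T(l) = -¼
52*T(-11) = 52*(-¼) = -13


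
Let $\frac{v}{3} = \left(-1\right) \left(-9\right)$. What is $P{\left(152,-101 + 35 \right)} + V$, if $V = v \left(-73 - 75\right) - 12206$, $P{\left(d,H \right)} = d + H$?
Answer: $-16116$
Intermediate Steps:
$v = 27$ ($v = 3 \left(\left(-1\right) \left(-9\right)\right) = 3 \cdot 9 = 27$)
$P{\left(d,H \right)} = H + d$
$V = -16202$ ($V = 27 \left(-73 - 75\right) - 12206 = 27 \left(-148\right) - 12206 = -3996 - 12206 = -16202$)
$P{\left(152,-101 + 35 \right)} + V = \left(\left(-101 + 35\right) + 152\right) - 16202 = \left(-66 + 152\right) - 16202 = 86 - 16202 = -16116$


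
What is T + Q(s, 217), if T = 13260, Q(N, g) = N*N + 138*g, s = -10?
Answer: 43306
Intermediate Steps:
Q(N, g) = N**2 + 138*g
T + Q(s, 217) = 13260 + ((-10)**2 + 138*217) = 13260 + (100 + 29946) = 13260 + 30046 = 43306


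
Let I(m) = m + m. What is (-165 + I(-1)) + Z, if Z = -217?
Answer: -384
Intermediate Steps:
I(m) = 2*m
(-165 + I(-1)) + Z = (-165 + 2*(-1)) - 217 = (-165 - 2) - 217 = -167 - 217 = -384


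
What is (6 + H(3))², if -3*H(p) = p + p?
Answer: 16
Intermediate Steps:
H(p) = -2*p/3 (H(p) = -(p + p)/3 = -2*p/3)
(6 + H(3))² = (6 - ⅔*3)² = (6 - 2)² = 4² = 16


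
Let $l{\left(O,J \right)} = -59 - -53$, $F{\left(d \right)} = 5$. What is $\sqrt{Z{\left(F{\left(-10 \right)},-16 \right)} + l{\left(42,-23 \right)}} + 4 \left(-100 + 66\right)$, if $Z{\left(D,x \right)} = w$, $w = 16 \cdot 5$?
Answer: $-136 + \sqrt{74} \approx -127.4$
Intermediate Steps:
$w = 80$
$l{\left(O,J \right)} = -6$ ($l{\left(O,J \right)} = -59 + 53 = -6$)
$Z{\left(D,x \right)} = 80$
$\sqrt{Z{\left(F{\left(-10 \right)},-16 \right)} + l{\left(42,-23 \right)}} + 4 \left(-100 + 66\right) = \sqrt{80 - 6} + 4 \left(-100 + 66\right) = \sqrt{74} + 4 \left(-34\right) = \sqrt{74} - 136 = -136 + \sqrt{74}$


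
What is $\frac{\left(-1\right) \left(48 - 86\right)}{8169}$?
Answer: $\frac{38}{8169} \approx 0.0046517$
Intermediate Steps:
$\frac{\left(-1\right) \left(48 - 86\right)}{8169} = \left(-1\right) \left(-38\right) \frac{1}{8169} = 38 \cdot \frac{1}{8169} = \frac{38}{8169}$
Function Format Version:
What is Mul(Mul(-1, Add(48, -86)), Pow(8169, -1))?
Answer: Rational(38, 8169) ≈ 0.0046517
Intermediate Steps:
Mul(Mul(-1, Add(48, -86)), Pow(8169, -1)) = Mul(Mul(-1, -38), Rational(1, 8169)) = Mul(38, Rational(1, 8169)) = Rational(38, 8169)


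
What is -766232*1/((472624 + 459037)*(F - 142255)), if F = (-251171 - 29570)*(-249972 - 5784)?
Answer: -766232/66894240784065001 ≈ -1.1454e-11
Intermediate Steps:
F = 71801195196 (F = -280741*(-255756) = 71801195196)
-766232*1/((472624 + 459037)*(F - 142255)) = -766232*1/((472624 + 459037)*(71801195196 - 142255)) = -766232/(931661*71801052941) = -766232/66894240784065001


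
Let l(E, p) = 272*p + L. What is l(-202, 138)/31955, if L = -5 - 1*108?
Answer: 37423/31955 ≈ 1.1711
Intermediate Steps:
L = -113 (L = -5 - 108 = -113)
l(E, p) = -113 + 272*p (l(E, p) = 272*p - 113 = -113 + 272*p)
l(-202, 138)/31955 = (-113 + 272*138)/31955 = (-113 + 37536)*(1/31955) = 37423*(1/31955) = 37423/31955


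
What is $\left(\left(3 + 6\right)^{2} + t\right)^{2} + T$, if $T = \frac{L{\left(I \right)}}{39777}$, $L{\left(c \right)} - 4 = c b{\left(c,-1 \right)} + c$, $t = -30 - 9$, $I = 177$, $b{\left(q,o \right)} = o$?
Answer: $\frac{70166632}{39777} \approx 1764.0$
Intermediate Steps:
$t = -39$ ($t = -30 - 9 = -39$)
$L{\left(c \right)} = 4$ ($L{\left(c \right)} = 4 + \left(c \left(-1\right) + c\right) = 4 + \left(- c + c\right) = 4 + 0 = 4$)
$T = \frac{4}{39777} \approx 0.00010056$
$\left(\left(3 + 6\right)^{2} + t\right)^{2} + T = \left(\left(3 + 6\right)^{2} - 39\right)^{2} + \frac{4}{39777} = \left(9^{2} - 39\right)^{2} + \frac{4}{39777} = \left(81 - 39\right)^{2} + \frac{4}{39777} = 42^{2} + \frac{4}{39777} = 1764 + \frac{4}{39777} = \frac{70166632}{39777}$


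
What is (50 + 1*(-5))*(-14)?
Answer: -630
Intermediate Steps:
(50 + 1*(-5))*(-14) = (50 - 5)*(-14) = 45*(-14) = -630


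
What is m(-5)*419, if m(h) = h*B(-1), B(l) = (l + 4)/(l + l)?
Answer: 6285/2 ≈ 3142.5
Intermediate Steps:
B(l) = (4 + l)/(2*l) (B(l) = (4 + l)/((2*l)) = (4 + l)*(1/(2*l)) = (4 + l)/(2*l))
m(h) = -3*h/2 (m(h) = h*((½)*(4 - 1)/(-1)) = h*((½)*(-1)*3) = h*(-3/2) = -3*h/2)
m(-5)*419 = -3/2*(-5)*419 = (15/2)*419 = 6285/2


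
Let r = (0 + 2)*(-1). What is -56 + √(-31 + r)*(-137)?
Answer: -56 - 137*I*√33 ≈ -56.0 - 787.0*I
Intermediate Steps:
r = -2 (r = 2*(-1) = -2)
-56 + √(-31 + r)*(-137) = -56 + √(-31 - 2)*(-137) = -56 + √(-33)*(-137) = -56 + (I*√33)*(-137) = -56 - 137*I*√33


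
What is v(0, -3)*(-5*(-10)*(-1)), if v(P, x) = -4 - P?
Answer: 200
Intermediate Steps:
v(0, -3)*(-5*(-10)*(-1)) = (-4 - 1*0)*(-5*(-10)*(-1)) = (-4 + 0)*(50*(-1)) = -4*(-50) = 200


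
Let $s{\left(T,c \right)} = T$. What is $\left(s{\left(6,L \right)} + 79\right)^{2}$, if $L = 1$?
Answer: $7225$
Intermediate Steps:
$\left(s{\left(6,L \right)} + 79\right)^{2} = \left(6 + 79\right)^{2} = 85^{2} = 7225$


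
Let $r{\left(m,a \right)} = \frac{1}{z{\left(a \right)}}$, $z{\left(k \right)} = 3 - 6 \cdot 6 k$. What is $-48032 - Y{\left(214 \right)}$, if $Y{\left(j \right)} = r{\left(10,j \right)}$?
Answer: $- \frac{369894431}{7701} \approx -48032.0$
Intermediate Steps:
$z{\left(k \right)} = 3 - 36 k$
$r{\left(m,a \right)} = \frac{1}{3 - 36 a}$
$Y{\left(j \right)} = - \frac{1}{-3 + 36 j}$
$-48032 - Y{\left(214 \right)} = -48032 - - \frac{1}{-3 + 36 \cdot 214} = -48032 - - \frac{1}{-3 + 7704} = -48032 - - \frac{1}{7701} = -48032 + \frac{1}{7701} = - \frac{369894431}{7701}$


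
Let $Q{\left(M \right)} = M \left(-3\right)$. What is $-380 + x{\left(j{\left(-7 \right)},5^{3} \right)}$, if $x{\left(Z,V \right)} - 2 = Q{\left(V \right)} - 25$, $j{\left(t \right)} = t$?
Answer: $-778$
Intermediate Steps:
$Q{\left(M \right)} = - 3 M$
$x{\left(Z,V \right)} = -23 - 3 V$ ($x{\left(Z,V \right)} = 2 - \left(25 + 3 V\right) = -23 - 3 V$)
$-380 + x{\left(j{\left(-7 \right)},5^{3} \right)} = -380 - \left(23 + 3 \cdot 5^{3}\right) = -380 - 398 = -778$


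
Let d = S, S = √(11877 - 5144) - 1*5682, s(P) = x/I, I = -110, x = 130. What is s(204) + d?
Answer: -62515/11 + √6733 ≈ -5601.1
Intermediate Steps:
s(P) = -13/11 (s(P) = 130/(-110) = 130*(-1/110) = -13/11)
S = -5682 + √6733 (S = √6733 - 5682 = -5682 + √6733 ≈ -5599.9)
d = -5682 + √6733 ≈ -5599.9
s(204) + d = -13/11 + (-5682 + √6733) = -62515/11 + √6733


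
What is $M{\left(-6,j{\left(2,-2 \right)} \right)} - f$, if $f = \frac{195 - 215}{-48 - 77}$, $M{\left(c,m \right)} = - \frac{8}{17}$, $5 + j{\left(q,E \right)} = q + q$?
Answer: $- \frac{268}{425} \approx -0.63059$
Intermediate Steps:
$j{\left(q,E \right)} = -5 + 2 q$ ($j{\left(q,E \right)} = -5 + \left(q + q\right) = -5 + 2 q$)
$M{\left(c,m \right)} = - \frac{8}{17}$ ($M{\left(c,m \right)} = \left(-8\right) \frac{1}{17} = - \frac{8}{17}$)
$f = \frac{4}{25}$ ($f = - \frac{20}{-125} = \left(-20\right) \left(- \frac{1}{125}\right) = \frac{4}{25} \approx 0.16$)
$M{\left(-6,j{\left(2,-2 \right)} \right)} - f = - \frac{8}{17} - \frac{4}{25} = - \frac{268}{425}$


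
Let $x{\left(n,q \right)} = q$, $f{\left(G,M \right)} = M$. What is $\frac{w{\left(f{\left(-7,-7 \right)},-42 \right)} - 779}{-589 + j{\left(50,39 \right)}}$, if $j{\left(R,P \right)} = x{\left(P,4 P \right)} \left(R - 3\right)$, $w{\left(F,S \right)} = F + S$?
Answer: $- \frac{828}{6743} \approx -0.12279$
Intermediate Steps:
$j{\left(R,P \right)} = 4 P \left(-3 + R\right)$ ($j{\left(R,P \right)} = 4 P \left(R - 3\right) = 4 P \left(-3 + R\right)$)
$\frac{w{\left(f{\left(-7,-7 \right)},-42 \right)} - 779}{-589 + j{\left(50,39 \right)}} = \frac{\left(-7 - 42\right) - 779}{-589 + 4 \cdot 39 \left(-3 + 50\right)} = \frac{-49 - 779}{-589 + 4 \cdot 39 \cdot 47} = - \frac{828}{-589 + 7332} = - \frac{828}{6743}$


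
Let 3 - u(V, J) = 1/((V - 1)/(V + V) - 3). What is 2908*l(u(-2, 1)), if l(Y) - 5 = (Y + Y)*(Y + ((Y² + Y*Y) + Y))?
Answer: 457733740/729 ≈ 6.2789e+5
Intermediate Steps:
u(V, J) = 3 - 1/(-3 + (-1 + V)/(2*V)) (u(V, J) = 3 - 1/((V - 1)/(V + V) - 3) = 3 - 1/((-1 + V)/((2*V)) - 3) = 3 - 1/((-1 + V)*(1/(2*V)) - 3) = 3 - 1/((-1 + V)/(2*V) - 3) = 3 - 1/(-3 + (-1 + V)/(2*V)))
l(Y) = 5 + 2*Y*(2*Y + 2*Y²) (l(Y) = 5 + (Y + Y)*(Y + ((Y² + Y*Y) + Y)) = 5 + (2*Y)*(Y + ((Y² + Y²) + Y)) = 5 + (2*Y)*(Y + (2*Y² + Y)) = 5 + (2*Y)*(Y + (Y + 2*Y²)) = 5 + (2*Y)*(2*Y + 2*Y²) = 5 + 2*Y*(2*Y + 2*Y²))
2908*l(u(-2, 1)) = 2908*(5 + 4*((3 + 17*(-2))/(1 + 5*(-2)))² + 4*((3 + 17*(-2))/(1 + 5*(-2)))³) = 2908*(5 + 4*((3 - 34)/(1 - 10))² + 4*((3 - 34)/(1 - 10))³) = 2908*(5 + 4*(-31/(-9))² + 4*(-31/(-9))³) = 2908*(5 + 4*(-⅑*(-31))² + 4*(-⅑*(-31))³) = 2908*(5 + 4*(31/9)² + 4*(31/9)³) = 2908*(5 + 4*(961/81) + 4*(29791/729)) = 2908*(5 + 3844/81 + 119164/729) = 2908*(157405/729) = 457733740/729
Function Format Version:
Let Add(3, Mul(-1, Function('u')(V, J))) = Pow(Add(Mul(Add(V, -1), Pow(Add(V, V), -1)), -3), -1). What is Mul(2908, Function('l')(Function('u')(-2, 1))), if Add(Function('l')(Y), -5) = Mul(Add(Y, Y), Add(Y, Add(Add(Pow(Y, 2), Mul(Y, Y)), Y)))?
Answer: Rational(457733740, 729) ≈ 6.2789e+5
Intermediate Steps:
Function('u')(V, J) = Add(3, Mul(-1, Pow(Add(-3, Mul(Rational(1, 2), Pow(V, -1), Add(-1, V))), -1))) (Function('u')(V, J) = Add(3, Mul(-1, Pow(Add(Mul(Add(V, -1), Pow(Add(V, V), -1)), -3), -1))) = Add(3, Mul(-1, Pow(Add(Mul(Add(-1, V), Pow(Mul(2, V), -1)), -3), -1))) = Add(3, Mul(-1, Pow(Add(Mul(Add(-1, V), Mul(Rational(1, 2), Pow(V, -1))), -3), -1))) = Add(3, Mul(-1, Pow(Add(Mul(Rational(1, 2), Pow(V, -1), Add(-1, V)), -3), -1))) = Add(3, Mul(-1, Pow(Add(-3, Mul(Rational(1, 2), Pow(V, -1), Add(-1, V))), -1))))
Function('l')(Y) = Add(5, Mul(2, Y, Add(Mul(2, Y), Mul(2, Pow(Y, 2))))) (Function('l')(Y) = Add(5, Mul(Add(Y, Y), Add(Y, Add(Add(Pow(Y, 2), Mul(Y, Y)), Y)))) = Add(5, Mul(Mul(2, Y), Add(Y, Add(Add(Pow(Y, 2), Pow(Y, 2)), Y)))) = Add(5, Mul(Mul(2, Y), Add(Y, Add(Mul(2, Pow(Y, 2)), Y)))) = Add(5, Mul(Mul(2, Y), Add(Y, Add(Y, Mul(2, Pow(Y, 2)))))) = Add(5, Mul(Mul(2, Y), Add(Mul(2, Y), Mul(2, Pow(Y, 2))))) = Add(5, Mul(2, Y, Add(Mul(2, Y), Mul(2, Pow(Y, 2))))))
Mul(2908, Function('l')(Function('u')(-2, 1))) = Mul(2908, Add(5, Mul(4, Pow(Mul(Pow(Add(1, Mul(5, -2)), -1), Add(3, Mul(17, -2))), 2)), Mul(4, Pow(Mul(Pow(Add(1, Mul(5, -2)), -1), Add(3, Mul(17, -2))), 3)))) = Mul(2908, Add(5, Mul(4, Pow(Mul(Pow(Add(1, -10), -1), Add(3, -34)), 2)), Mul(4, Pow(Mul(Pow(Add(1, -10), -1), Add(3, -34)), 3)))) = Mul(2908, Add(5, Mul(4, Pow(Mul(Pow(-9, -1), -31), 2)), Mul(4, Pow(Mul(Pow(-9, -1), -31), 3)))) = Mul(2908, Add(5, Mul(4, Pow(Mul(Rational(-1, 9), -31), 2)), Mul(4, Pow(Mul(Rational(-1, 9), -31), 3)))) = Mul(2908, Add(5, Mul(4, Pow(Rational(31, 9), 2)), Mul(4, Pow(Rational(31, 9), 3)))) = Mul(2908, Add(5, Mul(4, Rational(961, 81)), Mul(4, Rational(29791, 729)))) = Mul(2908, Add(5, Rational(3844, 81), Rational(119164, 729))) = Mul(2908, Rational(157405, 729)) = Rational(457733740, 729)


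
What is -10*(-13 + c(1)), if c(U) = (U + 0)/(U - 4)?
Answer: 400/3 ≈ 133.33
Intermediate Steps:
c(U) = U/(-4 + U)
-10*(-13 + c(1)) = -10*(-13 + 1/(-4 + 1)) = -10*(-13 + 1/(-3)) = -10*(-13 + 1*(-1/3)) = -10*(-13 - 1/3) = -10*(-40/3) = 400/3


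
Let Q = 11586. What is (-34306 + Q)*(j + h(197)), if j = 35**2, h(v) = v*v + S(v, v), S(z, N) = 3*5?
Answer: -909913280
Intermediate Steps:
S(z, N) = 15
h(v) = 15 + v**2 (h(v) = v*v + 15 = v**2 + 15 = 15 + v**2)
j = 1225
(-34306 + Q)*(j + h(197)) = (-34306 + 11586)*(1225 + (15 + 197**2)) = -22720*(1225 + (15 + 38809)) = -22720*(1225 + 38824) = -22720*40049 = -909913280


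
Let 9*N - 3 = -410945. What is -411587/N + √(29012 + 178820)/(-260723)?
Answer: 3704283/410942 - 2*√51958/260723 ≈ 9.0124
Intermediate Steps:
N = -410942/9 (N = ⅓ + (⅑)*(-410945) = ⅓ - 410945/9 = -410942/9 ≈ -45660.)
-411587/N + √(29012 + 178820)/(-260723) = -411587/(-410942/9) + √(29012 + 178820)/(-260723) = -411587*(-9/410942) + √207832*(-1/260723) = 3704283/410942 + (2*√51958)*(-1/260723) = 3704283/410942 - 2*√51958/260723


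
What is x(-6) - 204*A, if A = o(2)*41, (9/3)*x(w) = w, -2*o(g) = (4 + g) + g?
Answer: 33454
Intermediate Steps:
o(g) = -2 - g (o(g) = -((4 + g) + g)/2 = -(4 + 2*g)/2 = -2 - g)
x(w) = w/3
A = -164 (A = (-2 - 1*2)*41 = (-2 - 2)*41 = -4*41 = -164)
x(-6) - 204*A = (1/3)*(-6) - 204*(-164) = -2 + 33456 = 33454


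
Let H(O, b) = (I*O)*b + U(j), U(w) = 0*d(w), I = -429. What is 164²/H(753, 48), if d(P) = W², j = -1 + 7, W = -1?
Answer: -1681/969111 ≈ -0.0017346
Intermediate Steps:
j = 6
d(P) = 1 (d(P) = (-1)² = 1)
U(w) = 0 (U(w) = 0*1 = 0)
H(O, b) = -429*O*b (H(O, b) = (-429*O)*b + 0 = -429*O*b + 0 = -429*O*b)
164²/H(753, 48) = 164²/((-429*753*48)) = 26896/(-15505776) = 26896*(-1/15505776) = -1681/969111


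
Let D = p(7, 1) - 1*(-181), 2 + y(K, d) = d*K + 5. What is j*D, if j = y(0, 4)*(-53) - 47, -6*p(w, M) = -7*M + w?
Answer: -37286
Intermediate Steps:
p(w, M) = -w/6 + 7*M/6 (p(w, M) = -(-7*M + w)/6 = -(w - 7*M)/6 = -w/6 + 7*M/6)
y(K, d) = 3 + K*d (y(K, d) = -2 + (d*K + 5) = -2 + (K*d + 5) = -2 + (5 + K*d) = 3 + K*d)
j = -206 (j = (3 + 0*4)*(-53) - 47 = (3 + 0)*(-53) - 47 = 3*(-53) - 47 = -159 - 47 = -206)
D = 181 (D = (-⅙*7 + (7/6)*1) - 1*(-181) = (-7/6 + 7/6) + 181 = 0 + 181 = 181)
j*D = -206*181 = -37286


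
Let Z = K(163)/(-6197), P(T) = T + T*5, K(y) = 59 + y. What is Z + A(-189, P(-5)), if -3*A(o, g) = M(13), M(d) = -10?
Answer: 61304/18591 ≈ 3.2975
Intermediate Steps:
P(T) = 6*T (P(T) = T + 5*T = 6*T)
A(o, g) = 10/3 (A(o, g) = -1/3*(-10) = 10/3)
Z = -222/6197 (Z = (59 + 163)/(-6197) = 222*(-1/6197) = -222/6197 ≈ -0.035824)
Z + A(-189, P(-5)) = -222/6197 + 10/3 = 61304/18591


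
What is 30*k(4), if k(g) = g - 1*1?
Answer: 90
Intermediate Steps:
k(g) = -1 + g (k(g) = g - 1 = -1 + g)
30*k(4) = 30*(-1 + 4) = 30*3 = 90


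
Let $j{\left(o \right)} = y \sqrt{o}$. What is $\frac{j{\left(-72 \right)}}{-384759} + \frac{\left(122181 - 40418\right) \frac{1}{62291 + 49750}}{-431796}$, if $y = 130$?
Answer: $- \frac{81763}{48378855636} - \frac{260 i \sqrt{2}}{128253} \approx -1.6901 \cdot 10^{-6} - 0.002867 i$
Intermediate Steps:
$j{\left(o \right)} = 130 \sqrt{o}$
$\frac{j{\left(-72 \right)}}{-384759} + \frac{\left(122181 - 40418\right) \frac{1}{62291 + 49750}}{-431796} = \frac{130 \sqrt{-72}}{-384759} + \frac{\left(122181 - 40418\right) \frac{1}{62291 + 49750}}{-431796} = 130 \cdot 6 i \sqrt{2} \left(- \frac{1}{384759}\right) + \frac{81763}{112041} \left(- \frac{1}{431796}\right) = 780 i \sqrt{2} \left(- \frac{1}{384759}\right) + 81763 \cdot \frac{1}{112041} \left(- \frac{1}{431796}\right) = - \frac{260 i \sqrt{2}}{128253} + \frac{81763}{112041} \left(- \frac{1}{431796}\right) = - \frac{260 i \sqrt{2}}{128253} - \frac{81763}{48378855636} = - \frac{81763}{48378855636} - \frac{260 i \sqrt{2}}{128253}$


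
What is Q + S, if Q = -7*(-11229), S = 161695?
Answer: 240298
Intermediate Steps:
Q = 78603
Q + S = 78603 + 161695 = 240298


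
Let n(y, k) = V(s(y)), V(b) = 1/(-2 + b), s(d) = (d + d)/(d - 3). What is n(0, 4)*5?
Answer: -5/2 ≈ -2.5000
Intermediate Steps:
s(d) = 2*d/(-3 + d) (s(d) = (2*d)/(-3 + d) = 2*d/(-3 + d))
n(y, k) = 1/(-2 + 2*y/(-3 + y))
n(0, 4)*5 = (-½ + (⅙)*0)*5 = (-½ + 0)*5 = -½*5 = -5/2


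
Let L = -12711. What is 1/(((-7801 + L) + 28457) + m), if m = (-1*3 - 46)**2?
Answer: 1/10346 ≈ 9.6656e-5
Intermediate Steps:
m = 2401 (m = (-3 - 46)**2 = (-49)**2 = 2401)
1/(((-7801 + L) + 28457) + m) = 1/(((-7801 - 12711) + 28457) + 2401) = 1/((-20512 + 28457) + 2401) = 1/(7945 + 2401) = 1/10346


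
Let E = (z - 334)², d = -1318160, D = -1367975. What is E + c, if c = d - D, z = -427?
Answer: 628936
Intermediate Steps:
c = 49815 (c = -1318160 - 1*(-1367975) = -1318160 + 1367975 = 49815)
E = 579121 (E = (-427 - 334)² = (-761)² = 579121)
E + c = 579121 + 49815 = 628936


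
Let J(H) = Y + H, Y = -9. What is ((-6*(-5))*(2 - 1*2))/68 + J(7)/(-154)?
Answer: 1/77 ≈ 0.012987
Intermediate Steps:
J(H) = -9 + H
((-6*(-5))*(2 - 1*2))/68 + J(7)/(-154) = ((-6*(-5))*(2 - 1*2))/68 + (-9 + 7)/(-154) = (30*(2 - 2))*(1/68) - 2*(-1/154) = (30*0)*(1/68) + 1/77 = 0*(1/68) + 1/77 = 0 + 1/77 = 1/77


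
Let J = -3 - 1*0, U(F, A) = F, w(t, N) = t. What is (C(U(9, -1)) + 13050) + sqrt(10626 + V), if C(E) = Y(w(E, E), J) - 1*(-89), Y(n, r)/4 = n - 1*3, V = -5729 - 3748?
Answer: 13163 + sqrt(1149) ≈ 13197.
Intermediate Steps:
J = -3 (J = -3 + 0 = -3)
V = -9477
Y(n, r) = -12 + 4*n (Y(n, r) = 4*(n - 1*3) = 4*(n - 3) = 4*(-3 + n) = -12 + 4*n)
C(E) = 77 + 4*E (C(E) = (-12 + 4*E) - 1*(-89) = (-12 + 4*E) + 89 = 77 + 4*E)
(C(U(9, -1)) + 13050) + sqrt(10626 + V) = ((77 + 4*9) + 13050) + sqrt(10626 - 9477) = ((77 + 36) + 13050) + sqrt(1149) = (113 + 13050) + sqrt(1149) = 13163 + sqrt(1149)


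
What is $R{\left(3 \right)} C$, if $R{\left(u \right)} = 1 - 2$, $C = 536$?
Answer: $-536$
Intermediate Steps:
$R{\left(u \right)} = -1$ ($R{\left(u \right)} = 1 - 2 = -1$)
$R{\left(3 \right)} C = \left(-1\right) 536 = -536$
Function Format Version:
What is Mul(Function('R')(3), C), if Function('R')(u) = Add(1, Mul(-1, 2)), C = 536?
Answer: -536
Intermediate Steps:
Function('R')(u) = -1 (Function('R')(u) = Add(1, -2) = -1)
Mul(Function('R')(3), C) = Mul(-1, 536) = -536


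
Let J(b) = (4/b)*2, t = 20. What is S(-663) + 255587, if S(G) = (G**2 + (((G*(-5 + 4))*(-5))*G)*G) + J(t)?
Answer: -7282380393/5 ≈ -1.4565e+9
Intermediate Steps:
J(b) = 8/b
S(G) = 2/5 + G**2 + 5*G**3 (S(G) = (G**2 + (((G*(-5 + 4))*(-5))*G)*G) + 8/20 = (G**2 + (((G*(-1))*(-5))*G)*G) + 8*(1/20) = (G**2 + ((-G*(-5))*G)*G) + 2/5 = (G**2 + ((5*G)*G)*G) + 2/5 = (G**2 + (5*G**2)*G) + 2/5 = (G**2 + 5*G**3) + 2/5 = 2/5 + G**2 + 5*G**3)
S(-663) + 255587 = (2/5 + (-663)**2 + 5*(-663)**3) + 255587 = (2/5 + 439569 + 5*(-291434247)) + 255587 = (2/5 + 439569 - 1457171235) + 255587 = -7283658328/5 + 255587 = -7282380393/5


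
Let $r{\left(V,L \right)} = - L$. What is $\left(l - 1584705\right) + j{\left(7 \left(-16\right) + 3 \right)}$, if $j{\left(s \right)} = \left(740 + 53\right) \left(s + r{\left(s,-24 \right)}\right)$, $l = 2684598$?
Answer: $1032488$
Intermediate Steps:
$j{\left(s \right)} = 19032 + 793 s$ ($j{\left(s \right)} = \left(740 + 53\right) \left(s - -24\right) = 793 \left(s + 24\right) = 793 \left(24 + s\right) = 19032 + 793 s$)
$\left(l - 1584705\right) + j{\left(7 \left(-16\right) + 3 \right)} = \left(2684598 - 1584705\right) + \left(19032 + 793 \left(7 \left(-16\right) + 3\right)\right) = 1099893 + \left(19032 + 793 \left(-112 + 3\right)\right) = 1099893 + \left(19032 + 793 \left(-109\right)\right) = 1099893 + \left(19032 - 86437\right) = 1099893 - 67405 = 1032488$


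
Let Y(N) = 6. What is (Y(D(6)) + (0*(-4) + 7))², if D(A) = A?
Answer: 169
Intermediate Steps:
(Y(D(6)) + (0*(-4) + 7))² = (6 + (0*(-4) + 7))² = (6 + (0 + 7))² = (6 + 7)² = 13² = 169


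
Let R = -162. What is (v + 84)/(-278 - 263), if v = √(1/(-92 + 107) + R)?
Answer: -84/541 - I*√36435/8115 ≈ -0.15527 - 0.023522*I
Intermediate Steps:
v = I*√36435/15 (v = √(1/(-92 + 107) - 162) = √(1/15 - 162) = √(-2429/15) = I*√36435/15 ≈ 12.725*I)
(v + 84)/(-278 - 263) = (I*√36435/15 + 84)/(-278 - 263) = (84 + I*√36435/15)/(-541) = (84 + I*√36435/15)*(-1/541) = -84/541 - I*√36435/8115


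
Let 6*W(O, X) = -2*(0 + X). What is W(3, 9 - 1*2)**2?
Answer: 49/9 ≈ 5.4444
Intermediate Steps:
W(O, X) = -X/3 (W(O, X) = (-2*(0 + X))/6 = (-2*X)/6 = -X/3)
W(3, 9 - 1*2)**2 = (-(9 - 1*2)/3)**2 = (-(9 - 2)/3)**2 = (-1/3*7)**2 = (-7/3)**2 = 49/9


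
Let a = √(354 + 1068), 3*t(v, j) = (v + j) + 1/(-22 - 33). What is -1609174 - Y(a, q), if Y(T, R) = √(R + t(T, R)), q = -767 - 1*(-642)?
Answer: -1609174 - I*√(504185 - 3025*√158)/55 ≈ -1.6092e+6 - 12.414*I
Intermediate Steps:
t(v, j) = -1/165 + j/3 + v/3 (t(v, j) = ((v + j) + 1/(-22 - 33))/3 = ((j + v) + 1/(-55))/3 = ((j + v) - 1/55)/3 = (-1/55 + j + v)/3 = -1/165 + j/3 + v/3)
q = -125 (q = -767 + 642 = -125)
a = 3*√158 (a = √1422 = 3*√158 ≈ 37.709)
Y(T, R) = √(-1/165 + T/3 + 4*R/3) (Y(T, R) = √(R + (-1/165 + R/3 + T/3)) = √(-1/165 + T/3 + 4*R/3))
-1609174 - Y(a, q) = -1609174 - √(-165 + 9075*(3*√158) + 36300*(-125))/165 = -1609174 - √(-165 + 27225*√158 - 4537500)/165 = -1609174 - √(-4537665 + 27225*√158)/165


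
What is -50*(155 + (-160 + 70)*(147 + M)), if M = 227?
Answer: 1675250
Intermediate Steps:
-50*(155 + (-160 + 70)*(147 + M)) = -50*(155 + (-160 + 70)*(147 + 227)) = -50*(155 - 90*374) = -50*(155 - 33660) = -50*(-33505) = 1675250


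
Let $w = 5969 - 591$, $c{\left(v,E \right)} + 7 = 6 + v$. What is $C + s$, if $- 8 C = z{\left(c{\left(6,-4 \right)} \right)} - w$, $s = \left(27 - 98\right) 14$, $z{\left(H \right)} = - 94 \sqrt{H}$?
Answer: $- \frac{1287}{4} + \frac{47 \sqrt{5}}{4} \approx -295.48$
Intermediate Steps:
$c{\left(v,E \right)} = -1 + v$ ($c{\left(v,E \right)} = -7 + \left(6 + v\right) = -1 + v$)
$w = 5378$ ($w = 5969 - 591 = 5378$)
$s = -994$ ($s = \left(-71\right) 14 = -994$)
$C = \frac{2689}{4} + \frac{47 \sqrt{5}}{4}$ ($C = - \frac{- 94 \sqrt{-1 + 6} - 5378}{8} = - \frac{- 94 \sqrt{5} - 5378}{8} = - \frac{-5378 - 94 \sqrt{5}}{8} = \frac{2689}{4} + \frac{47 \sqrt{5}}{4} \approx 698.52$)
$C + s = \left(\frac{2689}{4} + \frac{47 \sqrt{5}}{4}\right) - 994 = - \frac{1287}{4} + \frac{47 \sqrt{5}}{4}$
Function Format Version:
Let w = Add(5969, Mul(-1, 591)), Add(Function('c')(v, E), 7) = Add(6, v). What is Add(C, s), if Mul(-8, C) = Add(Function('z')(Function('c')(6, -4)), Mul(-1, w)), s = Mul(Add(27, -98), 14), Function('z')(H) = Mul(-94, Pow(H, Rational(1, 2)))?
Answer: Add(Rational(-1287, 4), Mul(Rational(47, 4), Pow(5, Rational(1, 2)))) ≈ -295.48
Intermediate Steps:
Function('c')(v, E) = Add(-1, v) (Function('c')(v, E) = Add(-7, Add(6, v)) = Add(-1, v))
w = 5378 (w = Add(5969, -591) = 5378)
s = -994 (s = Mul(-71, 14) = -994)
C = Add(Rational(2689, 4), Mul(Rational(47, 4), Pow(5, Rational(1, 2)))) (C = Mul(Rational(-1, 8), Add(Mul(-94, Pow(Add(-1, 6), Rational(1, 2))), Mul(-1, 5378))) = Mul(Rational(-1, 8), Add(Mul(-94, Pow(5, Rational(1, 2))), -5378)) = Mul(Rational(-1, 8), Add(-5378, Mul(-94, Pow(5, Rational(1, 2))))) = Add(Rational(2689, 4), Mul(Rational(47, 4), Pow(5, Rational(1, 2)))) ≈ 698.52)
Add(C, s) = Add(Add(Rational(2689, 4), Mul(Rational(47, 4), Pow(5, Rational(1, 2)))), -994) = Add(Rational(-1287, 4), Mul(Rational(47, 4), Pow(5, Rational(1, 2))))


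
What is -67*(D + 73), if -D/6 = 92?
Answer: 32093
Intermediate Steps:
D = -552 (D = -6*92 = -552)
-67*(D + 73) = -67*(-552 + 73) = -67*(-479) = 32093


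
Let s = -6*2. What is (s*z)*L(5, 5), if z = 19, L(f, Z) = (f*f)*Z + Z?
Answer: -29640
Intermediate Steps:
L(f, Z) = Z + Z*f**2 (L(f, Z) = f**2*Z + Z = Z*f**2 + Z = Z + Z*f**2)
s = -12
(s*z)*L(5, 5) = (-12*19)*(5*(1 + 5**2)) = -1140*(1 + 25) = -1140*26 = -228*130 = -29640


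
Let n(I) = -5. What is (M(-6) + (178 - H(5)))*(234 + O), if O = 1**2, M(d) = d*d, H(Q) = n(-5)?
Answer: 51465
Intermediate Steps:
H(Q) = -5
M(d) = d**2
O = 1
(M(-6) + (178 - H(5)))*(234 + O) = ((-6)**2 + (178 - 1*(-5)))*(234 + 1) = (36 + (178 + 5))*235 = (36 + 183)*235 = 219*235 = 51465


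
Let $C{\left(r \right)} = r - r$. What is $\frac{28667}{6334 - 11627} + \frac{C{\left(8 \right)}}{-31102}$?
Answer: $- \frac{28667}{5293} \approx -5.416$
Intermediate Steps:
$C{\left(r \right)} = 0$
$\frac{28667}{6334 - 11627} + \frac{C{\left(8 \right)}}{-31102} = \frac{28667}{6334 - 11627} + \frac{0}{-31102} = \frac{28667}{6334 - 11627} + 0 \left(- \frac{1}{31102}\right) = \frac{28667}{-5293} + 0 = 28667 \left(- \frac{1}{5293}\right) + 0 = - \frac{28667}{5293} + 0 = - \frac{28667}{5293}$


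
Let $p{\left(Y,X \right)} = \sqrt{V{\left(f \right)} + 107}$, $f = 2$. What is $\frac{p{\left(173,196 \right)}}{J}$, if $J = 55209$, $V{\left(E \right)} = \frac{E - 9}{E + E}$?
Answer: $\frac{\sqrt{421}}{110418} \approx 0.00018582$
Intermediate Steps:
$V{\left(E \right)} = \frac{-9 + E}{2 E}$
$p{\left(Y,X \right)} = \frac{\sqrt{421}}{2}$ ($p{\left(Y,X \right)} = \sqrt{\frac{-9 + 2}{2 \cdot 2} + 107} = \sqrt{\frac{1}{2} \cdot \frac{1}{2} \left(-7\right) + 107} = \sqrt{- \frac{7}{4} + 107} = \sqrt{\frac{421}{4}} = \frac{\sqrt{421}}{2}$)
$\frac{p{\left(173,196 \right)}}{J} = \frac{\frac{1}{2} \sqrt{421}}{55209} = \frac{\sqrt{421}}{2} \cdot \frac{1}{55209} = \frac{\sqrt{421}}{110418}$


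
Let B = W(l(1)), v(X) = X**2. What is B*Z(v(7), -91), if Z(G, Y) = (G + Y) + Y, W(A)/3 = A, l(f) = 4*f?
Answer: -1596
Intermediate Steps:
W(A) = 3*A
Z(G, Y) = G + 2*Y
B = 12 (B = 3*(4*1) = 3*4 = 12)
B*Z(v(7), -91) = 12*(7**2 + 2*(-91)) = 12*(49 - 182) = 12*(-133) = -1596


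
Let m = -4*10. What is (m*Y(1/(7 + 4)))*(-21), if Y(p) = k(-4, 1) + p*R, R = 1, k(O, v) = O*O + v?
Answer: 157920/11 ≈ 14356.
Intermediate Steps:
k(O, v) = v + O**2 (k(O, v) = O**2 + v = v + O**2)
m = -40
Y(p) = 17 + p (Y(p) = (1 + (-4)**2) + p*1 = (1 + 16) + p = 17 + p)
(m*Y(1/(7 + 4)))*(-21) = -40*(17 + 1/(7 + 4))*(-21) = -40*(17 + 1/11)*(-21) = -40*188/11*(-21) = -7520/11*(-21) = 157920/11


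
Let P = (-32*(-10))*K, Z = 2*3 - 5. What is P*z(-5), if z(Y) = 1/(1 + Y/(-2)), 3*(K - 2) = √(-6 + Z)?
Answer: 1280/7 + 640*I*√5/21 ≈ 182.86 + 68.147*I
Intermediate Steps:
Z = 1 (Z = 6 - 5 = 1)
K = 2 + I*√5/3 (K = 2 + √(-6 + 1)/3 = 2 + √(-5)/3 = 2 + (I*√5)/3 = 2 + I*√5/3 ≈ 2.0 + 0.74536*I)
z(Y) = 1/(1 - Y/2) (z(Y) = 1/(1 + Y*(-½)) = 1/(1 - Y/2))
P = 640 + 320*I*√5/3 (P = (-32*(-10))*(2 + I*√5/3) = 320*(2 + I*√5/3) = 640 + 320*I*√5/3 ≈ 640.0 + 238.51*I)
P*z(-5) = (640 + 320*I*√5/3)*(-2/(-2 - 5)) = (640 + 320*I*√5/3)*(-2/(-7)) = (640 + 320*I*√5/3)*(-2*(-⅐)) = (640 + 320*I*√5/3)*(2/7) = 1280/7 + 640*I*√5/21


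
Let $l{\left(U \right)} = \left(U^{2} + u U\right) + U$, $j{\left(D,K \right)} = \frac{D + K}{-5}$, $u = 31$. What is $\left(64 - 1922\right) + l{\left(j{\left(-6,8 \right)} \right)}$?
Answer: $- \frac{46766}{25} \approx -1870.6$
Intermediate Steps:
$j{\left(D,K \right)} = - \frac{D}{5} - \frac{K}{5}$ ($j{\left(D,K \right)} = \left(D + K\right) \left(- \frac{1}{5}\right) = - \frac{D}{5} - \frac{K}{5}$)
$l{\left(U \right)} = U^{2} + 32 U$ ($l{\left(U \right)} = \left(U^{2} + 31 U\right) + U = U^{2} + 32 U$)
$\left(64 - 1922\right) + l{\left(j{\left(-6,8 \right)} \right)} = \left(64 - 1922\right) + \left(\left(- \frac{1}{5}\right) \left(-6\right) - \frac{8}{5}\right) \left(32 - \frac{2}{5}\right) = \left(64 - 1922\right) + \left(\frac{6}{5} - \frac{8}{5}\right) \left(32 + \left(\frac{6}{5} - \frac{8}{5}\right)\right) = -1858 - \frac{2 \left(32 - \frac{2}{5}\right)}{5} = -1858 - \frac{316}{25} = - \frac{46766}{25}$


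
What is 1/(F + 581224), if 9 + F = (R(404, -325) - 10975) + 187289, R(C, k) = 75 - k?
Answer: 1/757929 ≈ 1.3194e-6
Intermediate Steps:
F = 176705 (F = -9 + (((75 - 1*(-325)) - 10975) + 187289) = -9 + (((75 + 325) - 10975) + 187289) = -9 + ((400 - 10975) + 187289) = -9 + (-10575 + 187289) = -9 + 176714 = 176705)
1/(F + 581224) = 1/(176705 + 581224) = 1/757929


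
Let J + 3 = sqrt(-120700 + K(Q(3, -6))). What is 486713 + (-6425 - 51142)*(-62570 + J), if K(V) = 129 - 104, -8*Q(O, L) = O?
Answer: 3602626604 - 287835*I*sqrt(4827) ≈ 3.6026e+9 - 1.9998e+7*I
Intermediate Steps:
Q(O, L) = -O/8
K(V) = 25
J = -3 + 5*I*sqrt(4827) (J = -3 + sqrt(-120700 + 25) = -3 + sqrt(-120675) = -3 + 5*I*sqrt(4827) ≈ -3.0 + 347.38*I)
486713 + (-6425 - 51142)*(-62570 + J) = 486713 + (-6425 - 51142)*(-62570 + (-3 + 5*I*sqrt(4827))) = 486713 - 57567*(-62573 + 5*I*sqrt(4827)) = 486713 + (3602139891 - 287835*I*sqrt(4827)) = 3602626604 - 287835*I*sqrt(4827)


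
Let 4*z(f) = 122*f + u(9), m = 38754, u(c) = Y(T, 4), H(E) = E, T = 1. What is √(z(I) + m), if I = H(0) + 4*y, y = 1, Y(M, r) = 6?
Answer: √155510/2 ≈ 197.17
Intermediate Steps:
u(c) = 6
I = 4 (I = 0 + 4*1 = 0 + 4 = 4)
z(f) = 3/2 + 61*f/2 (z(f) = (122*f + 6)/4 = (6 + 122*f)/4 = 3/2 + 61*f/2)
√(z(I) + m) = √((3/2 + (61/2)*4) + 38754) = √((3/2 + 122) + 38754) = √(247/2 + 38754) = √(77755/2) = √155510/2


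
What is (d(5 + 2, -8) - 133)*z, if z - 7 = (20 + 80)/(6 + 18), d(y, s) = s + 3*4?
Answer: -2881/2 ≈ -1440.5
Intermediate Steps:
d(y, s) = 12 + s (d(y, s) = s + 12 = 12 + s)
z = 67/6 (z = 7 + (20 + 80)/(6 + 18) = 7 + 100/24 = 7 + 100*(1/24) = 7 + 25/6 = 67/6 ≈ 11.167)
(d(5 + 2, -8) - 133)*z = ((12 - 8) - 133)*(67/6) = (4 - 133)*(67/6) = -129*67/6 = -2881/2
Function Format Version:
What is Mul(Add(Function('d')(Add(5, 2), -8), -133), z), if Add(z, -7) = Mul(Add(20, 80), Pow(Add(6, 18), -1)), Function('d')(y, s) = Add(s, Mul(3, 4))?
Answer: Rational(-2881, 2) ≈ -1440.5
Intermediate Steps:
Function('d')(y, s) = Add(12, s) (Function('d')(y, s) = Add(s, 12) = Add(12, s))
z = Rational(67, 6) (z = Add(7, Mul(Add(20, 80), Pow(Add(6, 18), -1))) = Add(7, Mul(100, Pow(24, -1))) = Add(7, Mul(100, Rational(1, 24))) = Add(7, Rational(25, 6)) = Rational(67, 6) ≈ 11.167)
Mul(Add(Function('d')(Add(5, 2), -8), -133), z) = Mul(Add(Add(12, -8), -133), Rational(67, 6)) = Mul(Add(4, -133), Rational(67, 6)) = Mul(-129, Rational(67, 6)) = Rational(-2881, 2)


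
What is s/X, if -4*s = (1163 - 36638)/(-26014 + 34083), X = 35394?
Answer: 11825/380792248 ≈ 3.1054e-5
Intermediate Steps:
s = 35475/32276 (s = -(1163 - 36638)/(4*(-26014 + 34083)) = -(-35475)/(4*8069) = -¼*(-35475/8069) = 35475/32276 ≈ 1.0991)
s/X = (35475/32276)/35394 = (35475/32276)*(1/35394) = 11825/380792248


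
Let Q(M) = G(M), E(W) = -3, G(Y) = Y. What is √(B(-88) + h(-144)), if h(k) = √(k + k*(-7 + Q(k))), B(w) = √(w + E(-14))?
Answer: √(60*√6 + I*√91) ≈ 12.129 + 0.39323*I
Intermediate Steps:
Q(M) = M
B(w) = √(-3 + w) (B(w) = √(w - 3) = √(-3 + w))
h(k) = √(k + k*(-7 + k))
√(B(-88) + h(-144)) = √(√(-3 - 88) + √(-144*(-6 - 144))) = √(√(-91) + √(-144*(-150))) = √(I*√91 + √21600) = √(I*√91 + 60*√6) = √(60*√6 + I*√91)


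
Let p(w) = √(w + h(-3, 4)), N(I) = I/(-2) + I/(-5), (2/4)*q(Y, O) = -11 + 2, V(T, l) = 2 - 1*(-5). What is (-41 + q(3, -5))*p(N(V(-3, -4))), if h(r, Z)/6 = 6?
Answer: -59*√3110/10 ≈ -329.03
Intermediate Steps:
V(T, l) = 7 (V(T, l) = 2 + 5 = 7)
q(Y, O) = -18 (q(Y, O) = 2*(-11 + 2) = 2*(-9) = -18)
h(r, Z) = 36 (h(r, Z) = 6*6 = 36)
N(I) = -7*I/10 (N(I) = I*(-½) + I*(-⅕) = -I/2 - I/5 = -7*I/10)
p(w) = √(36 + w) (p(w) = √(w + 36) = √(36 + w))
(-41 + q(3, -5))*p(N(V(-3, -4))) = (-41 - 18)*√(36 - 7/10*7) = -59*√(36 - 49/10) = -59*√3110/10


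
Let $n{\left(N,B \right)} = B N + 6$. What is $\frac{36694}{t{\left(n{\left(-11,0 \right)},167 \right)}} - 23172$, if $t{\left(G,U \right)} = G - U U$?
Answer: $- \frac{646141570}{27883} \approx -23173.0$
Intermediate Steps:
$n{\left(N,B \right)} = 6 + B N$
$t{\left(G,U \right)} = G - U^{2}$
$\frac{36694}{t{\left(n{\left(-11,0 \right)},167 \right)}} - 23172 = \frac{36694}{\left(6 + 0 \left(-11\right)\right) - 167^{2}} - 23172 = \frac{36694}{\left(6 + 0\right) - 27889} - 23172 = \frac{36694}{6 - 27889} - 23172 = \frac{36694}{-27883} - 23172 = 36694 \left(- \frac{1}{27883}\right) - 23172 = - \frac{36694}{27883} - 23172 = - \frac{646141570}{27883}$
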